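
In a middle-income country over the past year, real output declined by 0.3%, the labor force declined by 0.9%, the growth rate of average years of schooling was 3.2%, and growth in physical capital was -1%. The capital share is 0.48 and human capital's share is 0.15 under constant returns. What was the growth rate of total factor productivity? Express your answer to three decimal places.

0.033%

Labor's share = 1 − 0.48 − 0.15 = 0.37.
Physical capital: 0.48 × (-1) = -0.48 pp.
Average years of schooling: 0.15 × 3.2 = 0.48 pp.
The labor force: 0.37 × (-0.9) = -0.333 pp.
TFP growth = -0.3 + 0.333 = 0.033%.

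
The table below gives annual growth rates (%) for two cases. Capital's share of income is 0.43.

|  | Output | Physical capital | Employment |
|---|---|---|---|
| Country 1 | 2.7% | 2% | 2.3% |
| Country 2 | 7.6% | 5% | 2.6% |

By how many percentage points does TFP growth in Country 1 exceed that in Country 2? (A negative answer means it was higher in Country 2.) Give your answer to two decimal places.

Labor's share = 1 − 0.43 = 0.57.
Country 1: TFP = 2.7 − 0.86 − 1.311 = 0.529%.
Country 2: TFP = 7.6 − 2.15 − 1.482 = 3.968%.
Difference = 0.529 − (3.968) = -3.439 pp.

-3.44 percentage points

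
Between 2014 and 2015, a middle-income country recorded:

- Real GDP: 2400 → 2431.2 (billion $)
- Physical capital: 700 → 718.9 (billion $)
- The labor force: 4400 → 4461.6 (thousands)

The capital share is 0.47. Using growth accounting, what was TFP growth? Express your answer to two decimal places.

Real GDP growth = (2431.2 − 2400) / 2400 = 1.3%.
Physical capital growth = (718.9 − 700) / 700 = 2.7%.
The labor force growth = (4461.6 − 4400) / 4400 = 1.4%.
Labor's share = 1 − 0.47 = 0.53.
Physical capital: 0.47 × 2.7 = 1.269 pp.
The labor force: 0.53 × 1.4 = 0.742 pp.
TFP growth = 1.3 − 2.011 = -0.711%.

-0.71%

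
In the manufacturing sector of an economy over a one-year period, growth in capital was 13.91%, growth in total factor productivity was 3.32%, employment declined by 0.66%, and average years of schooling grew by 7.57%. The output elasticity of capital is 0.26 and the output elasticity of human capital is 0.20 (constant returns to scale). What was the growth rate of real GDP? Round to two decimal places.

Labor's share = 1 − 0.26 − 0.2 = 0.54.
Capital: 0.26 × 13.91 = 3.6166 pp.
Average years of schooling: 0.2 × 7.57 = 1.514 pp.
Employment: 0.54 × (-0.66) = -0.3564 pp.
Output growth = 3.32 + 4.7742 = 8.0942%.

Real GDP grew 8.09%.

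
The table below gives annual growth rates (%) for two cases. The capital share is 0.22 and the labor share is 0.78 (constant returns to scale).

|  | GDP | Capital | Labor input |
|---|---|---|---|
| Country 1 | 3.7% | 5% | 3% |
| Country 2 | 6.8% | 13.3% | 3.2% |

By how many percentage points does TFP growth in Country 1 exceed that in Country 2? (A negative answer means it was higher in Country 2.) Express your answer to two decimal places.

-1.12 percentage points

Labor's share = 1 − 0.22 = 0.78.
Country 1: TFP = 3.7 − 1.1 − 2.34 = 0.26%.
Country 2: TFP = 6.8 − 2.926 − 2.496 = 1.378%.
Difference = 0.26 − (1.378) = -1.118 pp.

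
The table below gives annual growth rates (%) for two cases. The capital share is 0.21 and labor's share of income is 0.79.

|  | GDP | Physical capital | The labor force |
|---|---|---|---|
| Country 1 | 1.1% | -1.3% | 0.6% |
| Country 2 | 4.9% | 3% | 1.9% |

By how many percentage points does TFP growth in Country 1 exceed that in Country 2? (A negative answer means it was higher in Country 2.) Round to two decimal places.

Labor's share = 1 − 0.21 = 0.79.
Country 1: TFP = 1.1 + 0.273 − 0.474 = 0.899%.
Country 2: TFP = 4.9 − 0.63 − 1.501 = 2.769%.
Difference = 0.899 − (2.769) = -1.87 pp.

-1.87 percentage points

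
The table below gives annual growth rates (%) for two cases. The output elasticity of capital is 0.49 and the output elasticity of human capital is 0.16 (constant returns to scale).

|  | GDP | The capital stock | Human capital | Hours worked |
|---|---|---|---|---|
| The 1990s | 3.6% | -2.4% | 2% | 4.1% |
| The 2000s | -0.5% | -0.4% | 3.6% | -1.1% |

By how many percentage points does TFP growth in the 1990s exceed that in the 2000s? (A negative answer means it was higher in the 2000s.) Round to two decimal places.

Labor's share = 1 − 0.49 − 0.16 = 0.35.
The 1990s: TFP = 3.6 + 1.176 − 0.32 − 1.435 = 3.021%.
The 2000s: TFP = -0.5 + 0.196 − 0.576 + 0.385 = -0.495%.
Difference = 3.021 − (-0.495) = 3.516 pp.

3.52 percentage points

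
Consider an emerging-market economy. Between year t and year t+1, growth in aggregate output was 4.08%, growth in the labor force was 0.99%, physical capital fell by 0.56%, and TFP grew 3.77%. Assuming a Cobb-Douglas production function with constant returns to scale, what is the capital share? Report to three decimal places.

gY = gA + α·gK + (1−α)·gL, so gY − gA − gL = α(gK − gL).
4.08 − 3.77 − 0.99 = α × (-0.56 − 0.99).
-0.68 = -1.55 α, so α = 0.43871.

α = 0.439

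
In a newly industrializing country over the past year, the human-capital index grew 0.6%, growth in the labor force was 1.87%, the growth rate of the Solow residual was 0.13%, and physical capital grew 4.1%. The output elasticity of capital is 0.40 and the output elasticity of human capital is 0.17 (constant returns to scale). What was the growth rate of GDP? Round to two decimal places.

Labor's share = 1 − 0.4 − 0.17 = 0.43.
Physical capital: 0.4 × 4.1 = 1.64 pp.
The human-capital index: 0.17 × 0.6 = 0.102 pp.
The labor force: 0.43 × 1.87 = 0.8041 pp.
Output growth = 0.13 + 2.5461 = 2.6761%.

2.68%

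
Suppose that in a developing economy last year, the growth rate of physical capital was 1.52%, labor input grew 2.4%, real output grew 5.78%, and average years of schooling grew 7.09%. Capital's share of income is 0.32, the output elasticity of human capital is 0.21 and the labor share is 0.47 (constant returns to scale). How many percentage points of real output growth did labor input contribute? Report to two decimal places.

1.13 percentage points

Labor's share = 1 − 0.32 − 0.21 = 0.47.
Contribution = share × growth = 0.47 × 2.4 = 1.128 pp.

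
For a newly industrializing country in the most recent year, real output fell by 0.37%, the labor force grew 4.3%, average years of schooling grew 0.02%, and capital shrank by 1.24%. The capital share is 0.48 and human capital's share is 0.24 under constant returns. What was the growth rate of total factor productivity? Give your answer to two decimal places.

Labor's share = 1 − 0.48 − 0.24 = 0.28.
Capital: 0.48 × (-1.24) = -0.5952 pp.
Average years of schooling: 0.24 × 0.02 = 0.0048 pp.
The labor force: 0.28 × 4.3 = 1.204 pp.
TFP growth = -0.37 − 0.6136 = -0.9836%.

-0.98%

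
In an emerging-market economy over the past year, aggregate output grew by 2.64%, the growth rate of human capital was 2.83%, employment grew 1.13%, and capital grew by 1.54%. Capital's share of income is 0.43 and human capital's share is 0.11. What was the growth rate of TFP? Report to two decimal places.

1.15%

Labor's share = 1 − 0.43 − 0.11 = 0.46.
Capital: 0.43 × 1.54 = 0.6622 pp.
Human capital: 0.11 × 2.83 = 0.3113 pp.
Employment: 0.46 × 1.13 = 0.5198 pp.
TFP growth = 2.64 − 1.4933 = 1.1467%.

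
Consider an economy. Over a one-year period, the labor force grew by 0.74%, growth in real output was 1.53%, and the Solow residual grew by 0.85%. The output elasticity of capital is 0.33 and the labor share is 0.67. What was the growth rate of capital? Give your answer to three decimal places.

Labor's share = 1 − 0.33 = 0.67.
gY = gA + 0.67×0.74 + 0.33×g.
0.33×g = 1.53 − 0.85 − 0.4958 = 0.1842.
g = 0.1842 / 0.33 = 0.55818%.

Capital growth was 0.558%.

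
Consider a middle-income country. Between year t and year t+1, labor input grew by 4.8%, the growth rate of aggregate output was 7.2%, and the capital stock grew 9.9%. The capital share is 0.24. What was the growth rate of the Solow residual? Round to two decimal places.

Labor's share = 1 − 0.24 = 0.76.
The capital stock: 0.24 × 9.9 = 2.376 pp.
Labor input: 0.76 × 4.8 = 3.648 pp.
TFP growth = 7.2 − 6.024 = 1.176%.

The Solow residual grew 1.18%.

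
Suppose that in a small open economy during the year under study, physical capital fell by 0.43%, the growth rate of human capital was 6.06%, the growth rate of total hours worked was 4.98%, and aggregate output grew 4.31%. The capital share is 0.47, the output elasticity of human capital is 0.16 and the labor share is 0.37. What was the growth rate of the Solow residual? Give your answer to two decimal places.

Labor's share = 1 − 0.47 − 0.16 = 0.37.
Physical capital: 0.47 × (-0.43) = -0.2021 pp.
Human capital: 0.16 × 6.06 = 0.9696 pp.
Total hours worked: 0.37 × 4.98 = 1.8426 pp.
TFP growth = 4.31 − 2.6101 = 1.6999%.

1.70%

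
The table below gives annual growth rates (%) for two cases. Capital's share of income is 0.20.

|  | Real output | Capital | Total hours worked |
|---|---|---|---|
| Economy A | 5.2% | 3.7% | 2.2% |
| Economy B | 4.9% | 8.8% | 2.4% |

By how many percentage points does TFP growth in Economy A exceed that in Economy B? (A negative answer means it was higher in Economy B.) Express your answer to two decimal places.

Labor's share = 1 − 0.2 = 0.8.
Economy A: TFP = 5.2 − 0.74 − 1.76 = 2.7%.
Economy B: TFP = 4.9 − 1.76 − 1.92 = 1.22%.
Difference = 2.7 − (1.22) = 1.48 pp.

1.48 percentage points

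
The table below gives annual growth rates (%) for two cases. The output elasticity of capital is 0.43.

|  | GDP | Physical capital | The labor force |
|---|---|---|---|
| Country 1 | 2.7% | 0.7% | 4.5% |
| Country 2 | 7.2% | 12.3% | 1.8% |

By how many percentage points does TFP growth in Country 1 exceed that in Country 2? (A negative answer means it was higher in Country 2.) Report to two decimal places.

Labor's share = 1 − 0.43 = 0.57.
Country 1: TFP = 2.7 − 0.301 − 2.565 = -0.166%.
Country 2: TFP = 7.2 − 5.289 − 1.026 = 0.885%.
Difference = -0.166 − (0.885) = -1.051 pp.

-1.05 percentage points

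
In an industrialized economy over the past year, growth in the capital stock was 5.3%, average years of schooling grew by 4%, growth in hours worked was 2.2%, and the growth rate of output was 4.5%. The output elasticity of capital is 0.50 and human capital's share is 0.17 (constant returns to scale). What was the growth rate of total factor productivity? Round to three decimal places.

Labor's share = 1 − 0.5 − 0.17 = 0.33.
The capital stock: 0.5 × 5.3 = 2.65 pp.
Average years of schooling: 0.17 × 4 = 0.68 pp.
Hours worked: 0.33 × 2.2 = 0.726 pp.
TFP growth = 4.5 − 4.056 = 0.444%.

0.444%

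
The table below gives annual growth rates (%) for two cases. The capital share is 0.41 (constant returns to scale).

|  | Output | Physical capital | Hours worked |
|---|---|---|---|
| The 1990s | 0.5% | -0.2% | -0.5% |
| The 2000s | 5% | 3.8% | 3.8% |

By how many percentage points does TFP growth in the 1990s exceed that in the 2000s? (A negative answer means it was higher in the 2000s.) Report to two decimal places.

-0.32 percentage points

Labor's share = 1 − 0.41 = 0.59.
The 1990s: TFP = 0.5 + 0.082 + 0.295 = 0.877%.
The 2000s: TFP = 5 − 1.558 − 2.242 = 1.2%.
Difference = 0.877 − (1.2) = -0.323 pp.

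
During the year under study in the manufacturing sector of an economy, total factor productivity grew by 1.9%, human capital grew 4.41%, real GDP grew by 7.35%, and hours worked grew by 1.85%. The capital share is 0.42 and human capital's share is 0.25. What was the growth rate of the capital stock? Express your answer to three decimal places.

The capital stock growth was 8.898%.

Labor's share = 1 − 0.42 − 0.25 = 0.33.
gY = gA + 0.25×4.41 + 0.33×1.85 + 0.42×g.
0.42×g = 7.35 − 1.9 − 1.713 = 3.737.
g = 3.737 / 0.42 = 8.89762%.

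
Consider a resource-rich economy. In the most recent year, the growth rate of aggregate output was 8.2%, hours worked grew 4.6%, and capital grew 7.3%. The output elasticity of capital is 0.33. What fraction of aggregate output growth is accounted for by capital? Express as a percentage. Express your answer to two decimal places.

Capital contributed 0.33 × 7.3 = 2.409 pp.
Share of growth = 2.409 / 8.2 × 100 = 29.378%.

Capital accounted for 29.38% of growth.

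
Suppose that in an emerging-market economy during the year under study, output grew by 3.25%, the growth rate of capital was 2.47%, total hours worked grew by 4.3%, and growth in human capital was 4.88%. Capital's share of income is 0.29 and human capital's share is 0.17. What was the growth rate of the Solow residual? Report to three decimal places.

Labor's share = 1 − 0.29 − 0.17 = 0.54.
Capital: 0.29 × 2.47 = 0.7163 pp.
Human capital: 0.17 × 4.88 = 0.8296 pp.
Total hours worked: 0.54 × 4.3 = 2.322 pp.
TFP growth = 3.25 − 3.8679 = -0.6179%.

-0.618%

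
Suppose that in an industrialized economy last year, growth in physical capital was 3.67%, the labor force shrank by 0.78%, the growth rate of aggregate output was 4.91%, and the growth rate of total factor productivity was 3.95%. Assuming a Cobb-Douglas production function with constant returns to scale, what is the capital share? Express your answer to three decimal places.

The capital share is 0.391.

gY = gA + α·gK + (1−α)·gL, so gY − gA − gL = α(gK − gL).
4.91 − 3.95 + 0.78 = α × (3.67 − (-0.78)).
1.74 = 4.45 α, so α = 0.39101.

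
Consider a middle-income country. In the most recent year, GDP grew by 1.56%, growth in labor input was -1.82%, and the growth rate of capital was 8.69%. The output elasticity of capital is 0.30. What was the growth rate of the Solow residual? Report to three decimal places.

The Solow residual grew 0.227%.

Labor's share = 1 − 0.3 = 0.7.
Capital: 0.3 × 8.69 = 2.607 pp.
Labor input: 0.7 × (-1.82) = -1.274 pp.
TFP growth = 1.56 − 1.333 = 0.227%.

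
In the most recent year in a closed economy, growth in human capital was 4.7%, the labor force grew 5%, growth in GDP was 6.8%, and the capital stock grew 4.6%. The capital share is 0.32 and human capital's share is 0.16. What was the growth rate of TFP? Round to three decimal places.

Labor's share = 1 − 0.32 − 0.16 = 0.52.
The capital stock: 0.32 × 4.6 = 1.472 pp.
Human capital: 0.16 × 4.7 = 0.752 pp.
The labor force: 0.52 × 5 = 2.6 pp.
TFP growth = 6.8 − 4.824 = 1.976%.

1.976%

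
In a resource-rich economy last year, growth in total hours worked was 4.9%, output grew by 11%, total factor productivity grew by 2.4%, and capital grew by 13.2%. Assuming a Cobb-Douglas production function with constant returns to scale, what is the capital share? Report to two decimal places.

α = 0.45

gY = gA + α·gK + (1−α)·gL, so gY − gA − gL = α(gK − gL).
11 − 2.4 − 4.9 = α × (13.2 − 4.9).
3.7 = 8.3 α, so α = 0.4458.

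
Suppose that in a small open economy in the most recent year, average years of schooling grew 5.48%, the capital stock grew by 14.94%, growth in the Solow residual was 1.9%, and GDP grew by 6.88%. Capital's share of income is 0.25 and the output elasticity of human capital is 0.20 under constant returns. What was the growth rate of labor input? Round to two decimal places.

0.27%

Labor's share = 1 − 0.25 − 0.2 = 0.55.
gY = gA + 0.25×14.94 + 0.2×5.48 + 0.55×g.
0.55×g = 6.88 − 1.9 − 4.831 = 0.149.
g = 0.149 / 0.55 = 0.2709%.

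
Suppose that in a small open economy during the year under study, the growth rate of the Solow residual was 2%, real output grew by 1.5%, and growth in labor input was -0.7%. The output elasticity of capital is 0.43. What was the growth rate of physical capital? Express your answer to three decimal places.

Labor's share = 1 − 0.43 = 0.57.
gY = gA + 0.57×(-0.7) + 0.43×g.
0.43×g = 1.5 − 2 + 0.399 = -0.101.
g = -0.101 / 0.43 = -0.23488%.

-0.235%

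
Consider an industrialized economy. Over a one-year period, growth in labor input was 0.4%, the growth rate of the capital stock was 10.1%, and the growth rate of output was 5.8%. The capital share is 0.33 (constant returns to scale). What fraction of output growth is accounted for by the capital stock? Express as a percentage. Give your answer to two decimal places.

The capital stock contributed 0.33 × 10.1 = 3.333 pp.
Share of growth = 3.333 / 5.8 × 100 = 57.4655%.

57.47%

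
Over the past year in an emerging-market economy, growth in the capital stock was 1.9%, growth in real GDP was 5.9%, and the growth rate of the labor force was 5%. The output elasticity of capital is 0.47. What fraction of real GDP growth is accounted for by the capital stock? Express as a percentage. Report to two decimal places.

15.14%

The capital stock contributed 0.47 × 1.9 = 0.893 pp.
Share of growth = 0.893 / 5.9 × 100 = 15.1356%.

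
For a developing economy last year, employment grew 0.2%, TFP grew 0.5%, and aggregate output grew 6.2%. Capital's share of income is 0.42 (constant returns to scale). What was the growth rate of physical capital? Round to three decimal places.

Labor's share = 1 − 0.42 = 0.58.
gY = gA + 0.58×0.2 + 0.42×g.
0.42×g = 6.2 − 0.5 − 0.116 = 5.584.
g = 5.584 / 0.42 = 13.29524%.

13.295%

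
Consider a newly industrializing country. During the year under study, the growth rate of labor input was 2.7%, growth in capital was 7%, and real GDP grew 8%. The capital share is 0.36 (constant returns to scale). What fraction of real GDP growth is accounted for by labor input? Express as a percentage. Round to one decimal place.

Labor's share = 1 − 0.36 = 0.64.
Labor input contributed 0.64 × 2.7 = 1.728 pp.
Share of growth = 1.728 / 8 × 100 = 21.6%.

Labor input accounted for 21.6% of growth.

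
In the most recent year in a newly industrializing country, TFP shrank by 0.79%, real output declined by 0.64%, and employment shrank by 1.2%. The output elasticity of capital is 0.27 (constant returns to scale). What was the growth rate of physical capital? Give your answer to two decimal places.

3.80%

Labor's share = 1 − 0.27 = 0.73.
gY = gA + 0.73×(-1.2) + 0.27×g.
0.27×g = -0.64 + 0.79 + 0.876 = 1.026.
g = 1.026 / 0.27 = 3.8%.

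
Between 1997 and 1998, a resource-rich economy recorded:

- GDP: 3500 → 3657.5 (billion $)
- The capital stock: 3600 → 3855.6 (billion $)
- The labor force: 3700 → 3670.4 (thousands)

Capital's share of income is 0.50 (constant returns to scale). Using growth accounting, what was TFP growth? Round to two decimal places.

TFP grew 1.35%.

GDP growth = (3657.5 − 3500) / 3500 = 4.5%.
The capital stock growth = (3855.6 − 3600) / 3600 = 7.1%.
The labor force growth = (3670.4 − 3700) / 3700 = -0.8%.
Labor's share = 1 − 0.5 = 0.5.
The capital stock: 0.5 × 7.1 = 3.55 pp.
The labor force: 0.5 × (-0.8) = -0.4 pp.
TFP growth = 4.5 − 3.15 = 1.35%.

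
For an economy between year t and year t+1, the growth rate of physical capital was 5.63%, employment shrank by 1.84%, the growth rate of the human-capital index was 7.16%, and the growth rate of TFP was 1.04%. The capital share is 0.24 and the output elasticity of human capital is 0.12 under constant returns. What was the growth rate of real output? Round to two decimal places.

Labor's share = 1 − 0.24 − 0.12 = 0.64.
Physical capital: 0.24 × 5.63 = 1.3512 pp.
The human-capital index: 0.12 × 7.16 = 0.8592 pp.
Employment: 0.64 × (-1.84) = -1.1776 pp.
Output growth = 1.04 + 1.0328 = 2.0728%.

2.07%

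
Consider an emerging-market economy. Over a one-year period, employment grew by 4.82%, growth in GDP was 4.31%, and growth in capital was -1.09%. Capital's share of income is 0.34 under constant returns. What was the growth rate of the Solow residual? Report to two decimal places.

The Solow residual growth was 1.50%.

Labor's share = 1 − 0.34 = 0.66.
Capital: 0.34 × (-1.09) = -0.3706 pp.
Employment: 0.66 × 4.82 = 3.1812 pp.
TFP growth = 4.31 − 2.8106 = 1.4994%.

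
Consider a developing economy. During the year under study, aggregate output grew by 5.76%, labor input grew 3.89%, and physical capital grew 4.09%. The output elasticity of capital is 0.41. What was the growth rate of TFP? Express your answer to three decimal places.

Labor's share = 1 − 0.41 = 0.59.
Physical capital: 0.41 × 4.09 = 1.6769 pp.
Labor input: 0.59 × 3.89 = 2.2951 pp.
TFP growth = 5.76 − 3.972 = 1.788%.

1.788%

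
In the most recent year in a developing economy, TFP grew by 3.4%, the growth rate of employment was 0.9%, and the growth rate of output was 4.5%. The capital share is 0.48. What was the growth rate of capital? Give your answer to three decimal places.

Labor's share = 1 − 0.48 = 0.52.
gY = gA + 0.52×0.9 + 0.48×g.
0.48×g = 4.5 − 3.4 − 0.468 = 0.632.
g = 0.632 / 0.48 = 1.31667%.

1.317%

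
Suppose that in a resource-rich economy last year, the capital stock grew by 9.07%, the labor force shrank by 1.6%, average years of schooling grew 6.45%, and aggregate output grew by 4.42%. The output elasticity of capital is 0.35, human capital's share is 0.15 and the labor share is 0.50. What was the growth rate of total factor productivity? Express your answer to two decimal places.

Total factor productivity growth was 1.08%.

Labor's share = 1 − 0.35 − 0.15 = 0.5.
The capital stock: 0.35 × 9.07 = 3.1745 pp.
Average years of schooling: 0.15 × 6.45 = 0.9675 pp.
The labor force: 0.5 × (-1.6) = -0.8 pp.
TFP growth = 4.42 − 3.342 = 1.078%.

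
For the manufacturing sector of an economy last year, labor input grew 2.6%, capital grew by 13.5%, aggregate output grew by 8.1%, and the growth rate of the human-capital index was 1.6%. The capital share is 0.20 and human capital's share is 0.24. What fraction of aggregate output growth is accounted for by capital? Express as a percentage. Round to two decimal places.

Capital contributed 0.2 × 13.5 = 2.7 pp.
Share of growth = 2.7 / 8.1 × 100 = 33.3333%.

Capital accounted for 33.33% of growth.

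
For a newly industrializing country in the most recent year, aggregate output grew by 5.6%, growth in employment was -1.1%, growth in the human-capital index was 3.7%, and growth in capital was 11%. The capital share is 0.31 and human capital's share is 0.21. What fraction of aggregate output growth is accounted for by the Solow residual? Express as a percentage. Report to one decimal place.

34.7%

Labor's share = 1 − 0.31 − 0.21 = 0.48.
Capital: 0.31 × 11 = 3.41 pp.
The human-capital index: 0.21 × 3.7 = 0.777 pp.
Employment: 0.48 × (-1.1) = -0.528 pp.
TFP growth = 5.6 − 3.659 = 1.941%.
TFP share of growth = 1.941 / 5.6 × 100 = 34.661%.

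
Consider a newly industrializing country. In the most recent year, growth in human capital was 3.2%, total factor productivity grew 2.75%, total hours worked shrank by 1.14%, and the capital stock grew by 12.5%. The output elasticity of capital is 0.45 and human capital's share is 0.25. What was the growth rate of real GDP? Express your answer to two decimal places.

8.83%

Labor's share = 1 − 0.45 − 0.25 = 0.3.
The capital stock: 0.45 × 12.5 = 5.625 pp.
Human capital: 0.25 × 3.2 = 0.8 pp.
Total hours worked: 0.3 × (-1.14) = -0.342 pp.
Output growth = 2.75 + 6.083 = 8.833%.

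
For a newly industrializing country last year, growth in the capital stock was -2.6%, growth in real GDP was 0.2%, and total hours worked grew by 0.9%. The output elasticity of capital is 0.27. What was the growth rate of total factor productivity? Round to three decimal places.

0.245%

Labor's share = 1 − 0.27 = 0.73.
The capital stock: 0.27 × (-2.6) = -0.702 pp.
Total hours worked: 0.73 × 0.9 = 0.657 pp.
TFP growth = 0.2 + 0.045 = 0.245%.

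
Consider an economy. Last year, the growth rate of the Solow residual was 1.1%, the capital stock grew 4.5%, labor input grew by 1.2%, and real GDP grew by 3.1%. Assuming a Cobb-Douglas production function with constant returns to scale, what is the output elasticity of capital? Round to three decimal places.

gY = gA + α·gK + (1−α)·gL, so gY − gA − gL = α(gK − gL).
3.1 − 1.1 − 1.2 = α × (4.5 − 1.2).
0.8 = 3.3 α, so α = 0.24242.

0.242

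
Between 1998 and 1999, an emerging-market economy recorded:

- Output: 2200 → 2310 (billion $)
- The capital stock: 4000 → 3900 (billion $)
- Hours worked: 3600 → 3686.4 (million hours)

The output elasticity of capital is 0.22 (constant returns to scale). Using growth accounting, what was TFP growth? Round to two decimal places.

3.68%

Output growth = (2310 − 2200) / 2200 = 5%.
The capital stock growth = (3900 − 4000) / 4000 = -2.5%.
Hours worked growth = (3686.4 − 3600) / 3600 = 2.4%.
Labor's share = 1 − 0.22 = 0.78.
The capital stock: 0.22 × (-2.5) = -0.55 pp.
Hours worked: 0.78 × 2.4 = 1.872 pp.
TFP growth = 5 − 1.322 = 3.678%.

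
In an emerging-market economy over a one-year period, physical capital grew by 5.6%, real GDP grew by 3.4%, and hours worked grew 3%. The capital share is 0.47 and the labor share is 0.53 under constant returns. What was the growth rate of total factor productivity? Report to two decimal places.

Labor's share = 1 − 0.47 = 0.53.
Physical capital: 0.47 × 5.6 = 2.632 pp.
Hours worked: 0.53 × 3 = 1.59 pp.
TFP growth = 3.4 − 4.222 = -0.822%.

-0.82%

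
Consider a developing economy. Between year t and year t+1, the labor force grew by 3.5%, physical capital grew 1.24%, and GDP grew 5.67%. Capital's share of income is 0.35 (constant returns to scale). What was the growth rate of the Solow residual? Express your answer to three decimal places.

The Solow residual grew 2.961%.

Labor's share = 1 − 0.35 = 0.65.
Physical capital: 0.35 × 1.24 = 0.434 pp.
The labor force: 0.65 × 3.5 = 2.275 pp.
TFP growth = 5.67 − 2.709 = 2.961%.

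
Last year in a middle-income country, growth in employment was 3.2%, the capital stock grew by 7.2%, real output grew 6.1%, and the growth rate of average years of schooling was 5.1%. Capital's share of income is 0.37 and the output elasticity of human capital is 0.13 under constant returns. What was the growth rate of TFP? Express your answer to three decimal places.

Labor's share = 1 − 0.37 − 0.13 = 0.5.
The capital stock: 0.37 × 7.2 = 2.664 pp.
Average years of schooling: 0.13 × 5.1 = 0.663 pp.
Employment: 0.5 × 3.2 = 1.6 pp.
TFP growth = 6.1 − 4.927 = 1.173%.

TFP growth was 1.173%.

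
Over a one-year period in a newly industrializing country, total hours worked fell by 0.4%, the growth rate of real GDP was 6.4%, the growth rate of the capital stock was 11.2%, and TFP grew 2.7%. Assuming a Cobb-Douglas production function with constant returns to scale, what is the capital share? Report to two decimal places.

α = 0.35

gY = gA + α·gK + (1−α)·gL, so gY − gA − gL = α(gK − gL).
6.4 − 2.7 + 0.4 = α × (11.2 − (-0.4)).
4.1 = 11.6 α, so α = 0.3534.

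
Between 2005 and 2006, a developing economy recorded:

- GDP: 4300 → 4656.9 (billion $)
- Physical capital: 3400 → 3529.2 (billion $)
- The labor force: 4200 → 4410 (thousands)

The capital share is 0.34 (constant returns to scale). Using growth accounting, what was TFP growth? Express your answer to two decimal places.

GDP growth = (4656.9 − 4300) / 4300 = 8.3%.
Physical capital growth = (3529.2 − 3400) / 3400 = 3.8%.
The labor force growth = (4410 − 4200) / 4200 = 5%.
Labor's share = 1 − 0.34 = 0.66.
Physical capital: 0.34 × 3.8 = 1.292 pp.
The labor force: 0.66 × 5 = 3.3 pp.
TFP growth = 8.3 − 4.592 = 3.708%.

3.71%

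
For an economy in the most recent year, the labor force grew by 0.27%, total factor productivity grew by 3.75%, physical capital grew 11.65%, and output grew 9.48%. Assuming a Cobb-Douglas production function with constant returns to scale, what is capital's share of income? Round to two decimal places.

α = 0.48

gY = gA + α·gK + (1−α)·gL, so gY − gA − gL = α(gK − gL).
9.48 − 3.75 − 0.27 = α × (11.65 − 0.27).
5.46 = 11.38 α, so α = 0.4798.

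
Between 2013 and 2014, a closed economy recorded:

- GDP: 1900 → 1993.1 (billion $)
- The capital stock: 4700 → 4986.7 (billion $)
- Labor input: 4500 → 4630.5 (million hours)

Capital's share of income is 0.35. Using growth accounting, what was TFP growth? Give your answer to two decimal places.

GDP growth = (1993.1 − 1900) / 1900 = 4.9%.
The capital stock growth = (4986.7 − 4700) / 4700 = 6.1%.
Labor input growth = (4630.5 − 4500) / 4500 = 2.9%.
Labor's share = 1 − 0.35 = 0.65.
The capital stock: 0.35 × 6.1 = 2.135 pp.
Labor input: 0.65 × 2.9 = 1.885 pp.
TFP growth = 4.9 − 4.02 = 0.88%.

TFP growth was 0.88%.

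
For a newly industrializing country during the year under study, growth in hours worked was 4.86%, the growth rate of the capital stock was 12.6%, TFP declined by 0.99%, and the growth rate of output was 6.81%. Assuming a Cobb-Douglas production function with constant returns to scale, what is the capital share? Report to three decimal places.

α = 0.380

gY = gA + α·gK + (1−α)·gL, so gY − gA − gL = α(gK − gL).
6.81 + 0.99 − 4.86 = α × (12.6 − 4.86).
2.94 = 7.74 α, so α = 0.37984.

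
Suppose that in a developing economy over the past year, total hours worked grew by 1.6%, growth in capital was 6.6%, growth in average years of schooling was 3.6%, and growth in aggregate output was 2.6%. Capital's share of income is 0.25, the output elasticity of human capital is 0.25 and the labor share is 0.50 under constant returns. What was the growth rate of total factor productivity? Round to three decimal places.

-0.750%

Labor's share = 1 − 0.25 − 0.25 = 0.5.
Capital: 0.25 × 6.6 = 1.65 pp.
Average years of schooling: 0.25 × 3.6 = 0.9 pp.
Total hours worked: 0.5 × 1.6 = 0.8 pp.
TFP growth = 2.6 − 3.35 = -0.75%.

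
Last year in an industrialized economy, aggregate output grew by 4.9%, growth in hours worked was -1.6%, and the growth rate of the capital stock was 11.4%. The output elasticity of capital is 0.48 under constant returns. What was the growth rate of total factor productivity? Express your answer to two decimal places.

0.26%

Labor's share = 1 − 0.48 = 0.52.
The capital stock: 0.48 × 11.4 = 5.472 pp.
Hours worked: 0.52 × (-1.6) = -0.832 pp.
TFP growth = 4.9 − 4.64 = 0.26%.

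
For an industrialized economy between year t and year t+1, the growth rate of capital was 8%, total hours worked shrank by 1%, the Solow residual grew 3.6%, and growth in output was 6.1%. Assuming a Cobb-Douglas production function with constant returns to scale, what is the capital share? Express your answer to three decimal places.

The capital share is 0.389.

gY = gA + α·gK + (1−α)·gL, so gY − gA − gL = α(gK − gL).
6.1 − 3.6 + 1 = α × (8 − (-1)).
3.5 = 9 α, so α = 0.38889.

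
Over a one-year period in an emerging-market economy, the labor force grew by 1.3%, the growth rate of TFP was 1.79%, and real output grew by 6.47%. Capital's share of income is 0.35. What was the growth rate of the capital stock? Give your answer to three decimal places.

10.957%

Labor's share = 1 − 0.35 = 0.65.
gY = gA + 0.65×1.3 + 0.35×g.
0.35×g = 6.47 − 1.79 − 0.845 = 3.835.
g = 3.835 / 0.35 = 10.95714%.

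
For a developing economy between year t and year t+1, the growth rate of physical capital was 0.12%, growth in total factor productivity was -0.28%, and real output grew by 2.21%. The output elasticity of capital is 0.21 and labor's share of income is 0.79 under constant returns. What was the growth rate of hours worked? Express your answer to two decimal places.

Labor's share = 1 − 0.21 = 0.79.
gY = gA + 0.21×0.12 + 0.79×g.
0.79×g = 2.21 + 0.28 − 0.0252 = 2.4648.
g = 2.4648 / 0.79 = 3.12%.

3.12%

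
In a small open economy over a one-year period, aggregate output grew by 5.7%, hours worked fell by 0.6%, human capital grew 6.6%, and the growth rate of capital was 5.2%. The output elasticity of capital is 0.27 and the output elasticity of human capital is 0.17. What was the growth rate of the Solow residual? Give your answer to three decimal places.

Labor's share = 1 − 0.27 − 0.17 = 0.56.
Capital: 0.27 × 5.2 = 1.404 pp.
Human capital: 0.17 × 6.6 = 1.122 pp.
Hours worked: 0.56 × (-0.6) = -0.336 pp.
TFP growth = 5.7 − 2.19 = 3.51%.

3.510%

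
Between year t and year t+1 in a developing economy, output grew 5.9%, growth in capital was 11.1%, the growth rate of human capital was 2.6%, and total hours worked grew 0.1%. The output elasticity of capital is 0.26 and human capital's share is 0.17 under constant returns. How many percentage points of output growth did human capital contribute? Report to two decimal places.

Contribution = share × growth = 0.17 × 2.6 = 0.442 pp.

0.44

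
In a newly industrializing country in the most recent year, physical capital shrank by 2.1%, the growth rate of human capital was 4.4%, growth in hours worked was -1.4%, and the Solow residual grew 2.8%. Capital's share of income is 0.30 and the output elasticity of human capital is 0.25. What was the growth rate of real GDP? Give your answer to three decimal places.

Labor's share = 1 − 0.3 − 0.25 = 0.45.
Physical capital: 0.3 × (-2.1) = -0.63 pp.
Human capital: 0.25 × 4.4 = 1.1 pp.
Hours worked: 0.45 × (-1.4) = -0.63 pp.
Output growth = 2.8 + (-0.16) = 2.64%.

Real GDP growth was 2.640%.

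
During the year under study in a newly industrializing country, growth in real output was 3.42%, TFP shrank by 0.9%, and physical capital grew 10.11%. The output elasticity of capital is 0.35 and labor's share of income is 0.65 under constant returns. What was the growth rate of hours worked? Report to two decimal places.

Hours worked growth was 1.20%.

Labor's share = 1 − 0.35 = 0.65.
gY = gA + 0.35×10.11 + 0.65×g.
0.65×g = 3.42 + 0.9 − 3.5385 = 0.7815.
g = 0.7815 / 0.65 = 1.2023%.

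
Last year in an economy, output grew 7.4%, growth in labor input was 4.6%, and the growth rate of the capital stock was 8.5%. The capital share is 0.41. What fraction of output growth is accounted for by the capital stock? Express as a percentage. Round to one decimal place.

The capital stock accounted for 47.1% of growth.

The capital stock contributed 0.41 × 8.5 = 3.485 pp.
Share of growth = 3.485 / 7.4 × 100 = 47.095%.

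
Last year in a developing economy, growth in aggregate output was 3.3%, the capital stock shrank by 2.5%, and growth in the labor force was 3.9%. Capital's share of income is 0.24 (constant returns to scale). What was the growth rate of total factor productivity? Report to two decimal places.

Labor's share = 1 − 0.24 = 0.76.
The capital stock: 0.24 × (-2.5) = -0.6 pp.
The labor force: 0.76 × 3.9 = 2.964 pp.
TFP growth = 3.3 − 2.364 = 0.936%.

Total factor productivity grew 0.94%.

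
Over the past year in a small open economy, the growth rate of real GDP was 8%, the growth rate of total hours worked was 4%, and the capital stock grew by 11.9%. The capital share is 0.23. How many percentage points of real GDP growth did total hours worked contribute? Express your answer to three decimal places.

Labor's share = 1 − 0.23 = 0.77.
Contribution = share × growth = 0.77 × 4 = 3.08 pp.

3.080 pp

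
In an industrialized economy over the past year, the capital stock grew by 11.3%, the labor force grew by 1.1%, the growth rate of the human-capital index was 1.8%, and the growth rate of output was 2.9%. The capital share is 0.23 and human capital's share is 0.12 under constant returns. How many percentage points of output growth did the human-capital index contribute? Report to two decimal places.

0.22 percentage points

Contribution = share × growth = 0.12 × 1.8 = 0.216 pp.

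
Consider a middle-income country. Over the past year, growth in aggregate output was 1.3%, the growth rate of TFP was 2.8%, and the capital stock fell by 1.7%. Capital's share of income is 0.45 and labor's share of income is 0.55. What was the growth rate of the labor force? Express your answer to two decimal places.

-1.34%

Labor's share = 1 − 0.45 = 0.55.
gY = gA + 0.45×(-1.7) + 0.55×g.
0.55×g = 1.3 − 2.8 + 0.765 = -0.735.
g = -0.735 / 0.55 = -1.3364%.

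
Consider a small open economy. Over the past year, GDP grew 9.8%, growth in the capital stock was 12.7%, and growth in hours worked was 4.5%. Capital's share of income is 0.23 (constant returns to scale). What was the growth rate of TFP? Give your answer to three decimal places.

3.414%

Labor's share = 1 − 0.23 = 0.77.
The capital stock: 0.23 × 12.7 = 2.921 pp.
Hours worked: 0.77 × 4.5 = 3.465 pp.
TFP growth = 9.8 − 6.386 = 3.414%.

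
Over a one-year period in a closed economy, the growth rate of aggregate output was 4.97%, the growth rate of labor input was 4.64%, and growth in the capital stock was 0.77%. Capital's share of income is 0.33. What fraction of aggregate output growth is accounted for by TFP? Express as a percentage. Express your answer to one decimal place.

Labor's share = 1 − 0.33 = 0.67.
The capital stock: 0.33 × 0.77 = 0.2541 pp.
Labor input: 0.67 × 4.64 = 3.1088 pp.
TFP growth = 4.97 − 3.3629 = 1.6071%.
TFP share of growth = 1.6071 / 4.97 × 100 = 32.336%.

32.3%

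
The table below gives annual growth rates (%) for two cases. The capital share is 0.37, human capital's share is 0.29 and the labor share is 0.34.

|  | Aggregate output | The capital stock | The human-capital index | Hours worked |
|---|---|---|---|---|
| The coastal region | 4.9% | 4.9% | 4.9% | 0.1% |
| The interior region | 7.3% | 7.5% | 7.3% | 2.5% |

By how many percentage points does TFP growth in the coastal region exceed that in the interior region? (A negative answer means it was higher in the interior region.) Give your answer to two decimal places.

Labor's share = 1 − 0.37 − 0.29 = 0.34.
The coastal region: TFP = 4.9 − 1.813 − 1.421 − 0.034 = 1.632%.
The interior region: TFP = 7.3 − 2.775 − 2.117 − 0.85 = 1.558%.
Difference = 1.632 − (1.558) = 0.074 pp.

0.07 percentage points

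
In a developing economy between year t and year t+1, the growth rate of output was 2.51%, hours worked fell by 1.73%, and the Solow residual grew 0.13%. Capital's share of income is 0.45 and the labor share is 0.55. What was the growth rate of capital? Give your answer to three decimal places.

7.403%

Labor's share = 1 − 0.45 = 0.55.
gY = gA + 0.55×(-1.73) + 0.45×g.
0.45×g = 2.51 − 0.13 + 0.9515 = 3.3315.
g = 3.3315 / 0.45 = 7.40333%.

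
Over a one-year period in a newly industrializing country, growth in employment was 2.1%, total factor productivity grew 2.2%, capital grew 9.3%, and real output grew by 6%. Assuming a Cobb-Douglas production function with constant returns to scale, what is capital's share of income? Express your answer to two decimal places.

gY = gA + α·gK + (1−α)·gL, so gY − gA − gL = α(gK − gL).
6 − 2.2 − 2.1 = α × (9.3 − 2.1).
1.7 = 7.2 α, so α = 0.2361.

Capital's share of income is 0.24.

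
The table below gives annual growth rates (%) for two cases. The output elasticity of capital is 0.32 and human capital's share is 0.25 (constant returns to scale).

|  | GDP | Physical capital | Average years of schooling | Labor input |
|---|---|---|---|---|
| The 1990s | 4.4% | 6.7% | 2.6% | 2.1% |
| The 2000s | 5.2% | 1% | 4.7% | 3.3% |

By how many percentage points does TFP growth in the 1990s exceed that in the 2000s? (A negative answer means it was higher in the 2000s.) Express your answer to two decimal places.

Labor's share = 1 − 0.32 − 0.25 = 0.43.
The 1990s: TFP = 4.4 − 2.144 − 0.65 − 0.903 = 0.703%.
The 2000s: TFP = 5.2 − 0.32 − 1.175 − 1.419 = 2.286%.
Difference = 0.703 − (2.286) = -1.583 pp.

-1.58 percentage points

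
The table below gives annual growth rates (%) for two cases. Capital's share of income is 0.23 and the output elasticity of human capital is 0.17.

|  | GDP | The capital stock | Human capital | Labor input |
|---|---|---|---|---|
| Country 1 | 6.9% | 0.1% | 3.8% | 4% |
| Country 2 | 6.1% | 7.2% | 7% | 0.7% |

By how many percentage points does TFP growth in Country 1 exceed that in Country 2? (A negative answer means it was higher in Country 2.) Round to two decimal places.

1.00 percentage points

Labor's share = 1 − 0.23 − 0.17 = 0.6.
Country 1: TFP = 6.9 − 0.023 − 0.646 − 2.4 = 3.831%.
Country 2: TFP = 6.1 − 1.656 − 1.19 − 0.42 = 2.834%.
Difference = 3.831 − (2.834) = 0.997 pp.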